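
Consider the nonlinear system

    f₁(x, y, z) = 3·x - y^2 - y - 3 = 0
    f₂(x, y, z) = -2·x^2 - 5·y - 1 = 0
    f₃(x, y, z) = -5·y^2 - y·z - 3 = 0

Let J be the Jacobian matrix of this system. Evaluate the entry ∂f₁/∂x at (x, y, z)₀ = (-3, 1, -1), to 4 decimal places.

∂f₁/∂x = 3.
At (-3, 1, -1) this is 3.0000.

3.0000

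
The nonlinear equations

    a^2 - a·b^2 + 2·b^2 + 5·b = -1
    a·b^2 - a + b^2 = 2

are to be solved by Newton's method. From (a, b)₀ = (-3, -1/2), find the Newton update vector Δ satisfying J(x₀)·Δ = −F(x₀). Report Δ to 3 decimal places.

(1.400, 0.275)

At (-3, -1/2): F = (8.750, 0.500).
Jacobian J = [[2·a - b^2, -2·a·b + 4·b + 5], [b^2 - 1, 2·a·b + 2·b]].
At the point, J = [[-6.250, 0.000], [-0.750, 2.000]] (det J = -12.500).
Solving J·Δ = −F gives Δ = (1.400, 0.275).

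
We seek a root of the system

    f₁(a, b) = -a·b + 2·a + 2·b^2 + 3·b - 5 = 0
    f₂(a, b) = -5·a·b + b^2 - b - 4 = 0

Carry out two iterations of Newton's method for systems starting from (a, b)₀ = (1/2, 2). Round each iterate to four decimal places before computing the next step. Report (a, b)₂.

At (1/2, 2): F = (9.0000, -7.0000).
Jacobian J = [[-b + 2, -a + 4·b + 3], [-5·b, -5·a + 2·b - 1]].
At the point, J = [[0.0000, 10.5000], [-10.0000, 0.5000]] (det J = 105.0000).
Solving J·Δ = −F gives Δ = (-0.7429, -0.8571).
Then the next iterate is (a, b)₁ = (-0.2429, 1.1429).
Round to (-0.2429, 1.1429) and repeat: F = (0.832951, -2.448628), J = [[0.8571, 7.8145], [-5.7145, 2.5003]].
Δ = (-0.4534, -0.0569), so (a, b)₂ = (-0.6963, 1.0860).

(-0.6963, 1.0860)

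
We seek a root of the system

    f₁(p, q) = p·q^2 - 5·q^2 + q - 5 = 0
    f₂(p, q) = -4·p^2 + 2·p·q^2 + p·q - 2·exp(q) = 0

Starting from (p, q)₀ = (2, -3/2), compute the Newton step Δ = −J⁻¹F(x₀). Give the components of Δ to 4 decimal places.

At (2, -3/2): F = (-13.2500, -10.446260).
Jacobian J = [[q^2, 2·p·q - 10·q + 1], [-8·p + 2·q^2 + q, 4·p·q + p - 2·exp(q)]].
At the point, J = [[2.2500, 10.0000], [-13.0000, -10.446260]] (det J = 106.495914).
Solving J·Δ = −F gives Δ = (-2.2806, 1.8381).

(-2.2806, 1.8381)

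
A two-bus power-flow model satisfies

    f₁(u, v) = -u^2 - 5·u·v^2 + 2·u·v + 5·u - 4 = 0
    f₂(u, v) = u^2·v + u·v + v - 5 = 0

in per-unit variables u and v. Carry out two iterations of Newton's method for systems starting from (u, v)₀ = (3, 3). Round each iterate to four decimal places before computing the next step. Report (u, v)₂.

(1.4798, 1.4395)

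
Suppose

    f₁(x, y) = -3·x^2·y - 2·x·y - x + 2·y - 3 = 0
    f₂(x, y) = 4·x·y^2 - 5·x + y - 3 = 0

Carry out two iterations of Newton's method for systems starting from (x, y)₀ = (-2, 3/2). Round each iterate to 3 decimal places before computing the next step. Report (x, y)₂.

At (-2, 3/2): F = (-10.000, -9.500).
Jacobian J = [[-6·x·y - 2·y - 1, -3·x^2 - 2·x + 2], [4·y^2 - 5, 8·x·y + 1]].
At the point, J = [[14.000, -6.000], [4.000, -23.000]] (det J = -298.000).
Solving J·Δ = −F gives Δ = (0.581, -0.312).
Then the next iterate is (x, y)₁ = (-1.419, 1.188).
Round to (-1.419, 1.188) and repeat: F = (-3.00979, -2.72779), J = [[6.73863, -1.20268], [0.64538, -12.48618]].
Δ = (0.411, -0.197), so (x, y)₂ = (-1.008, 0.991).

(-1.008, 0.991)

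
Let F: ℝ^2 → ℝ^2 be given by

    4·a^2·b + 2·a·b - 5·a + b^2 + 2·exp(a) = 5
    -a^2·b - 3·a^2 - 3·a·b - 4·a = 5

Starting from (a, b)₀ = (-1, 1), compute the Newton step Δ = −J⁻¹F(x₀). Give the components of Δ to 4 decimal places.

(0.6308, 0.6846)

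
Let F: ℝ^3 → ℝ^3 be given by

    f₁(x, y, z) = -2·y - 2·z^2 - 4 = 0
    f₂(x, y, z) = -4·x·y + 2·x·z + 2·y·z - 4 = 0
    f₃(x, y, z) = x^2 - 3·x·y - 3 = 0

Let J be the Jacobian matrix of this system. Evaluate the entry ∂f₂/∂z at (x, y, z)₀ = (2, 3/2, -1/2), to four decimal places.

∂f₂/∂z = 2·x + 2·y.
At (2, 3/2, -1/2) this is 7.0000.

7.0000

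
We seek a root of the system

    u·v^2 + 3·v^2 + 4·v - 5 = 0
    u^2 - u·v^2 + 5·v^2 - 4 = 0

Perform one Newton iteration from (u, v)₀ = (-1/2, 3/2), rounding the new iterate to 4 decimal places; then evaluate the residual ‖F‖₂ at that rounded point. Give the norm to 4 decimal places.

1.7658

At (-1/2, 3/2): F = (6.6250, 8.6250).
Jacobian J = [[v^2, 2·u·v + 6·v + 4], [2·u - v^2, -2·u·v + 10·v]].
At the point, J = [[2.2500, 11.5000], [-3.2500, 16.5000]] (det J = 74.5000).
Solving J·Δ = −F gives Δ = (-0.1359, -0.5495).
Then the next iterate is (u, v)₁ = (-0.6359, 0.9505).
Re-evaluating at (-0.6359, 0.9505): F = (0.937847, 1.496124), so ‖F‖₂ = 1.7658.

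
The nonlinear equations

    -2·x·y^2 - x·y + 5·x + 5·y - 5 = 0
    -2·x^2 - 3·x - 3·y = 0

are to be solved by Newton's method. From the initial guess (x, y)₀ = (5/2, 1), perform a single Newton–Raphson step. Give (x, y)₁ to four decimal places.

At (5/2, 1): F = (5.0000, -23.0000).
Jacobian J = [[-2·y^2 - y + 5, -4·x·y - x + 5], [-4·x - 3, -3]].
At the point, J = [[2.0000, -7.5000], [-13.0000, -3.0000]] (det J = -103.5000).
Solving J·Δ = −F gives Δ = (-1.8116, 0.1836).
Then the next iterate is (x, y)₁ = (0.6884, 1.1836).

(0.6884, 1.1836)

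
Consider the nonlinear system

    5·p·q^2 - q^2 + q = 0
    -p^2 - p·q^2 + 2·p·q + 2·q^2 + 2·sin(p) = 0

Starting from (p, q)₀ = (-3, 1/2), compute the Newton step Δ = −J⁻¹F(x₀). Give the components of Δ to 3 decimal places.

(2.304, -0.041)

At (-3, 1/2): F = (-3.500, -11.03224).
Jacobian J = [[5·q^2, 10·p·q - 2·q + 1], [-2·p - q^2 + 2·q + 2·cos(p), -2·p·q + 2·p + 4·q]].
At the point, J = [[1.250, -15.000], [4.77002, -1.000]] (det J = 70.30023).
Solving J·Δ = −F gives Δ = (2.304, -0.041).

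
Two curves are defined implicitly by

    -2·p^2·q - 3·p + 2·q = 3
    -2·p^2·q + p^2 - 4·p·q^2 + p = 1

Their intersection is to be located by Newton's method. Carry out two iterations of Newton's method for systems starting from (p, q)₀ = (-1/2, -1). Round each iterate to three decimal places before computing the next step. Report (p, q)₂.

(-1.016, -0.335)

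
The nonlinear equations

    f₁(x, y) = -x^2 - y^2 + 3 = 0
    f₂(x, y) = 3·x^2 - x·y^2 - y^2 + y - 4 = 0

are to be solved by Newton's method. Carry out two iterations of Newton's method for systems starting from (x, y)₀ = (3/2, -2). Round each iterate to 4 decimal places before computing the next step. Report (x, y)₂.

At (3/2, -2): F = (-3.2500, -9.2500).
Jacobian J = [[-2·x, -2·y], [6·x - y^2, -2·x·y - 2·y + 1]].
At the point, J = [[-3.0000, 4.0000], [5.0000, 11.0000]] (det J = -53.0000).
Solving J·Δ = −F gives Δ = (0.0236, 0.8302).
Then the next iterate is (x, y)₁ = (1.5236, -1.1698).
Round to (1.5236, -1.1698) and repeat: F = (-0.689789, -1.659104), J = [[-3.0472, 2.3396], [7.773168, 6.904215]].
Δ = (-0.0225, 0.2656), so (x, y)₂ = (1.5011, -0.9042).

(1.5011, -0.9042)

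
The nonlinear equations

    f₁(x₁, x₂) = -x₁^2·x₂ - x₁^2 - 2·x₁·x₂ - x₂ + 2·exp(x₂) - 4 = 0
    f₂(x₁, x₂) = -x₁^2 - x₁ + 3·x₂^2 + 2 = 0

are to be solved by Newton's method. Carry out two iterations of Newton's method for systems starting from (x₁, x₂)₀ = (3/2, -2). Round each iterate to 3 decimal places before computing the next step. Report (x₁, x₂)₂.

At (3/2, -2): F = (6.52067, 10.250).
Jacobian J = [[-2·x₁·x₂ - 2·x₁ - 2·x₂, -x₁^2 - 2·x₁ + 2·exp(x₂) - 1], [-2·x₁ - 1, 6·x₂]].
At the point, J = [[7.000, -5.97933], [-4.000, -12.000]] (det J = -107.91732).
Solving J·Δ = −F gives Δ = (-0.157, 0.907).
Then the next iterate is (x₁, x₂)₁ = (1.343, -1.093).
Round to (1.343, -1.093) and repeat: F = (0.86696, 2.43730), J = [[2.43580, -4.81923], [-3.686, -6.558]].
Δ = (0.180, 0.271), so (x₁, x₂)₂ = (1.523, -0.822).

(1.523, -0.822)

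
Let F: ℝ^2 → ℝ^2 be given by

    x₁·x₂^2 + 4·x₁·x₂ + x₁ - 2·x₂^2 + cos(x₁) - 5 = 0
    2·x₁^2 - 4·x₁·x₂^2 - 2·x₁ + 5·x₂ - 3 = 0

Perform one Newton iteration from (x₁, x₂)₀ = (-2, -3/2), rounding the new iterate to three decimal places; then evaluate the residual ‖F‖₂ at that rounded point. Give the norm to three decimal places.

10.090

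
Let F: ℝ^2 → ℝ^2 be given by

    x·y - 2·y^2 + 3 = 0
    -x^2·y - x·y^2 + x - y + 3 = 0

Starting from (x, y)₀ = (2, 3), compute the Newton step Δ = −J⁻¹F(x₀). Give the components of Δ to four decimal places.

(-0.5060, -1.0518)

At (2, 3): F = (-9.0000, -28.0000).
Jacobian J = [[y, x - 4·y], [-2·x·y - y^2 + 1, -x^2 - 2·x·y - 1]].
At the point, J = [[3.0000, -10.0000], [-20.0000, -17.0000]] (det J = -251.0000).
Solving J·Δ = −F gives Δ = (-0.5060, -1.0518).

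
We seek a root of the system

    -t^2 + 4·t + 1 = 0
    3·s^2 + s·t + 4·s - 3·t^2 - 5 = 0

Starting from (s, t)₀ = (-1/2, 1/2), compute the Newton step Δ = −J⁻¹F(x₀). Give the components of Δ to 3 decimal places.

At (-1/2, 1/2): F = (2.750, -7.250).
Jacobian J = [[0, -2·t + 4], [6·s + t + 4, s - 6·t]].
At the point, J = [[0.000, 3.000], [1.500, -3.500]] (det J = -4.500).
Solving J·Δ = −F gives Δ = (2.694, -0.917).

(2.694, -0.917)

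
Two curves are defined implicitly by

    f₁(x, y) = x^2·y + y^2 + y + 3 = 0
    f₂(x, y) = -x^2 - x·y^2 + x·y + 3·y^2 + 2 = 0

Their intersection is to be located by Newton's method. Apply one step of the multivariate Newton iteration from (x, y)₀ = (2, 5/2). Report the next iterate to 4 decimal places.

At (2, 5/2): F = (21.7500, 9.2500).
Jacobian J = [[2·x·y, x^2 + 2·y + 1], [-2·x - y^2 + y, -2·x·y + x + 6·y]].
At the point, J = [[10.0000, 10.0000], [-7.7500, 7.0000]] (det J = 147.5000).
Solving J·Δ = −F gives Δ = (-0.4051, -1.7699).
Then the next iterate is (x, y)₁ = (1.5949, 0.7301).

(1.5949, 0.7301)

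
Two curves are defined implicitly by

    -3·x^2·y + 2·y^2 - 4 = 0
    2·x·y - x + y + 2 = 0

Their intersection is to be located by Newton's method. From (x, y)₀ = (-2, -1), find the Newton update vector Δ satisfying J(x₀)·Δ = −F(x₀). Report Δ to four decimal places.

At (-2, -1): F = (10.0000, 7.0000).
Jacobian J = [[-6·x·y, -3·x^2 + 4·y], [2·y - 1, 2·x + 1]].
At the point, J = [[-12.0000, -16.0000], [-3.0000, -3.0000]] (det J = -12.0000).
Solving J·Δ = −F gives Δ = (6.8333, -4.5000).

(6.8333, -4.5000)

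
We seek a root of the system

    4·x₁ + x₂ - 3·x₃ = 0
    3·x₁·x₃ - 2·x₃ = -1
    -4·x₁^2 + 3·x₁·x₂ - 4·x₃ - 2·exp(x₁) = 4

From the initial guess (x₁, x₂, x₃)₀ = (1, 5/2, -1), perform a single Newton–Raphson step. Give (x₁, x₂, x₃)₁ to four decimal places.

(-9.3647, -58.8234, -32.0941)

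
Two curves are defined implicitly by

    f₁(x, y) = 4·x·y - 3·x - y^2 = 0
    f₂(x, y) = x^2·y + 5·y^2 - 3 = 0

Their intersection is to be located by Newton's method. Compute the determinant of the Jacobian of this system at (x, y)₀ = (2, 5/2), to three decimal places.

J = [[4·y - 3, 4·x - 2·y], [2·x·y, x^2 + 10·y]].
At the point, J = [[7.000, 3.000], [10.000, 29.000]].
det J = 173.000.

173.000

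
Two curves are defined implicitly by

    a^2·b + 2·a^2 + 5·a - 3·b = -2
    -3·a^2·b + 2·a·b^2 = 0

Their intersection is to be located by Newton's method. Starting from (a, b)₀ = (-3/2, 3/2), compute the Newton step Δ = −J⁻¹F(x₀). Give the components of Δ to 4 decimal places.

At (-3/2, 3/2): F = (-2.1250, -16.8750).
Jacobian J = [[2·a·b + 4·a + 5, a^2 - 3], [-6·a·b + 2·b^2, -3·a^2 + 4·a·b]].
At the point, J = [[-5.5000, -0.7500], [18.0000, -15.7500]] (det J = 100.1250).
Solving J·Δ = −F gives Δ = (-0.2079, -1.3090).

(-0.2079, -1.3090)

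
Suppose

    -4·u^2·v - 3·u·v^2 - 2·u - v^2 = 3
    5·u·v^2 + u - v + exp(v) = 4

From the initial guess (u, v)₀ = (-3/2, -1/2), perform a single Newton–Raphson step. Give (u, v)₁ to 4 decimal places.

(-2.6791, 0.7554)

At (-3/2, -1/2): F = (5.3750, -6.268469).
Jacobian J = [[-8·u·v - 3·v^2 - 2, -4·u^2 - 6·u·v - 2·v], [5·v^2 + 1, 10·u·v + exp(v) - 1]].
At the point, J = [[-8.7500, -12.5000], [2.2500, 7.106531]] (det J = -34.057143).
Solving J·Δ = −F gives Δ = (-1.1791, 1.2554).
Then the next iterate is (u, v)₁ = (-2.6791, 0.7554).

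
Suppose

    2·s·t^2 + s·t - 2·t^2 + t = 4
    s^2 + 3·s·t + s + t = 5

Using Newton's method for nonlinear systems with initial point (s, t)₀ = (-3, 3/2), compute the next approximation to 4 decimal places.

(-4.4098, 0.2131)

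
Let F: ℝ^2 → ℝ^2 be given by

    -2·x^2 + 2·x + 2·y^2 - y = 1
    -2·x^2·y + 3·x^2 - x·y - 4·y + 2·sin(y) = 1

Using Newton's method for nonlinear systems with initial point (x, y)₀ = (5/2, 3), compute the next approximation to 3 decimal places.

(1.701, 1.828)

At (5/2, 3): F = (6.500, -38.96776).
Jacobian J = [[-4·x + 2, 4·y - 1], [-4·x·y + 6·x - y, -2·x^2 - x + 2·cos(y) - 4]].
At the point, J = [[-8.000, 11.000], [-18.000, -20.97998]] (det J = 365.83988).
Solving J·Δ = −F gives Δ = (-0.799, -1.172).
Then the next iterate is (x, y)₁ = (1.701, 1.828).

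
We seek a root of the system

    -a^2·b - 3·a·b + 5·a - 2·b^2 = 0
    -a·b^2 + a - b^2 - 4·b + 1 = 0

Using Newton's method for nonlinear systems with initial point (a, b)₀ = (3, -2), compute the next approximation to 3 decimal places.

(1.065, -2.150)

At (3, -2): F = (43.000, -4.000).
Jacobian J = [[-2·a·b - 3·b + 5, -a^2 - 3·a - 4·b], [-b^2 + 1, -2·a·b - 2·b - 4]].
At the point, J = [[23.000, -10.000], [-3.000, 12.000]] (det J = 246.000).
Solving J·Δ = −F gives Δ = (-1.935, -0.150).
Then the next iterate is (a, b)₁ = (1.065, -2.150).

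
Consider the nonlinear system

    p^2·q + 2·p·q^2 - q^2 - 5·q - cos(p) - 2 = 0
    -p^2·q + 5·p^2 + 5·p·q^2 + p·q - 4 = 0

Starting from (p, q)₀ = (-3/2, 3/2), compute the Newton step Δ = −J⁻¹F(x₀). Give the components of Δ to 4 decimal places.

At (-3/2, 3/2): F = (-15.195737, -15.2500).
Jacobian J = [[2·p·q + 2·q^2 + sin(p), p^2 + 4·p·q - 2·q - 5], [-2·p·q + 10·p + 5·q^2 + q, -p^2 + 10·p·q + p]].
At the point, J = [[-0.997495, -14.7500], [2.2500, -26.2500]] (det J = 59.371743).
Solving J·Δ = −F gives Δ = (-2.9299, -0.8321).

(-2.9299, -0.8321)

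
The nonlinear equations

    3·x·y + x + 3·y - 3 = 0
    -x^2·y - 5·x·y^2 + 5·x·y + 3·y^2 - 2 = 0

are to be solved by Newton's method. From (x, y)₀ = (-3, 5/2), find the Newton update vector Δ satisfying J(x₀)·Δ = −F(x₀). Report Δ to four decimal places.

(2.0111, -0.6509)

At (-3, 5/2): F = (-21.0000, 50.5000).
Jacobian J = [[3·y + 1, 3·x + 3], [-2·x·y - 5·y^2 + 5·y, -x^2 - 10·x·y + 5·x + 6·y]].
At the point, J = [[8.5000, -6.0000], [-3.7500, 66.0000]] (det J = 538.5000).
Solving J·Δ = −F gives Δ = (2.0111, -0.6509).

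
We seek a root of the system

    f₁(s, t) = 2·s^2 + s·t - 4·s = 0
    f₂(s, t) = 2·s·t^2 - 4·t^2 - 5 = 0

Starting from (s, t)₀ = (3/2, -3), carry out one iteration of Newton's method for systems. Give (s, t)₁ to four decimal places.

(1.0455, 0.6970)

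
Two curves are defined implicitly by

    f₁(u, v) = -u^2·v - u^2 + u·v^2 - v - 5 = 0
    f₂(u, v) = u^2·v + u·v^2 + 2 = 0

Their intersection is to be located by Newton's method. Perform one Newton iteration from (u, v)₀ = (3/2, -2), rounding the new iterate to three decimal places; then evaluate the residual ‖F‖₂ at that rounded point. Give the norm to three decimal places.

0.888

At (3/2, -2): F = (5.250, 3.500).
Jacobian J = [[-2·u·v - 2·u + v^2, -u^2 + 2·u·v - 1], [2·u·v + v^2, u^2 + 2·u·v]].
At the point, J = [[7.000, -9.250], [-2.000, -3.750]] (det J = -44.750).
Solving J·Δ = −F gives Δ = (0.284, 0.782).
Then the next iterate is (u, v)₁ = (1.784, -1.218).
Re-evaluating at (1.784, -1.218): F = (-0.44157, 0.77013), so ‖F‖₂ = 0.888.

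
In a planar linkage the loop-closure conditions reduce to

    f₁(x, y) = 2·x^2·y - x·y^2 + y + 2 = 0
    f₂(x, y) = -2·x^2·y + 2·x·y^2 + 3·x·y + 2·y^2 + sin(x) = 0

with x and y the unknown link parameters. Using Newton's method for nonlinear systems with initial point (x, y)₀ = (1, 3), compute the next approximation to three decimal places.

(-0.394, 2.273)

At (1, 3): F = (2.000, 39.84147).
Jacobian J = [[4·x·y - y^2, 2·x^2 - 2·x·y + 1], [-4·x·y + 2·y^2 + 3·y + cos(x), -2·x^2 + 4·x·y + 3·x + 4·y]].
At the point, J = [[3.000, -3.000], [15.54030, 25.000]] (det J = 121.62091).
Solving J·Δ = −F gives Δ = (-1.394, -0.727).
Then the next iterate is (x, y)₁ = (-0.394, 2.273).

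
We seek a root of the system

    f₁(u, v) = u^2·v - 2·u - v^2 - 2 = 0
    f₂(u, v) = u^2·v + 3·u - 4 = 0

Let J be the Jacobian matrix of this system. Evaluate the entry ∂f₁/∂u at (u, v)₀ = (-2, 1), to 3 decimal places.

-6.000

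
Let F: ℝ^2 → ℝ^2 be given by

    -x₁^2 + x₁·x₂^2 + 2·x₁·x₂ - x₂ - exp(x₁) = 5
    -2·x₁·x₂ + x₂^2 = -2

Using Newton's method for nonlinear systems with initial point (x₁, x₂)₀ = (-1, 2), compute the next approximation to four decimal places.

(-0.0532, 0.9645)

At (-1, 2): F = (-16.367879, 10.0000).
Jacobian J = [[-2·x₁ + x₂^2 + 2·x₂ - exp(x₁), 2·x₁·x₂ + 2·x₁ - 1], [-2·x₂, -2·x₁ + 2·x₂]].
At the point, J = [[9.632121, -7.0000], [-4.0000, 6.0000]] (det J = 29.792723).
Solving J·Δ = −F gives Δ = (0.9468, -1.0355).
Then the next iterate is (x₁, x₂)₁ = (-0.0532, 0.9645).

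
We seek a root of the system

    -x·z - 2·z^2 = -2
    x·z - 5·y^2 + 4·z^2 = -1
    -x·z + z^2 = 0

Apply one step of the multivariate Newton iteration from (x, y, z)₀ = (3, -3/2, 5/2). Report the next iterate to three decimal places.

(1.607, -1.039, 1.383)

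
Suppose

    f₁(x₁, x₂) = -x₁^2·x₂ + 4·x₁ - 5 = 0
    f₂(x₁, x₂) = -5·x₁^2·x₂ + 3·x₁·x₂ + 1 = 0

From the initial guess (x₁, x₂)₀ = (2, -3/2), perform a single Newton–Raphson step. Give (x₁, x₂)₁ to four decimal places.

At (2, -3/2): F = (9.0000, 22.0000).
Jacobian J = [[-2·x₁·x₂ + 4, -x₁^2], [-10·x₁·x₂ + 3·x₂, -5·x₁^2 + 3·x₁]].
At the point, J = [[10.0000, -4.0000], [25.5000, -14.0000]] (det J = -38.0000).
Solving J·Δ = −F gives Δ = (-1.0000, -0.2500).
Then the next iterate is (x₁, x₂)₁ = (1.0000, -1.7500).

(1.0000, -1.7500)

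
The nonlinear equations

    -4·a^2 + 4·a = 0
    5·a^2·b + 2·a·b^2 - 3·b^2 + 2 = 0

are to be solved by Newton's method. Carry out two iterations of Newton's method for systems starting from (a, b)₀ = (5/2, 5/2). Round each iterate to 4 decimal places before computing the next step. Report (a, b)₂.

At (5/2, 5/2): F = (-15.0000, 92.6250).
Jacobian J = [[-8·a + 4, 0], [10·a·b + 2·b^2, 5·a^2 + 4·a·b - 6·b]].
At the point, J = [[-16.0000, 0.0000], [75.0000, 41.2500]] (det J = -660.0000).
Solving J·Δ = −F gives Δ = (-0.9375, -0.5409).
Then the next iterate is (a, b)₁ = (1.5625, 1.9591).
Round to (1.5625, 1.9591) and repeat: F = (-3.515625, 26.394554), J = [[-8.5000, 0.0000], [38.287083, 12.696806]].
Δ = (-0.4136, -0.8316), so (a, b)₂ = (1.1489, 1.1275).

(1.1489, 1.1275)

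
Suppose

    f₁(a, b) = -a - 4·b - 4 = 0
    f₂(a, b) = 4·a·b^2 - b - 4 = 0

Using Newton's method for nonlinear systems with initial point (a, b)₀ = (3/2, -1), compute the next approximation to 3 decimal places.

At (3/2, -1): F = (-1.500, 3.000).
Jacobian J = [[-1, -4], [4·b^2, 8·a·b - 1]].
At the point, J = [[-1.000, -4.000], [4.000, -13.000]] (det J = 29.000).
Solving J·Δ = −F gives Δ = (-1.086, -0.103).
Then the next iterate is (a, b)₁ = (0.414, -1.103).

(0.414, -1.103)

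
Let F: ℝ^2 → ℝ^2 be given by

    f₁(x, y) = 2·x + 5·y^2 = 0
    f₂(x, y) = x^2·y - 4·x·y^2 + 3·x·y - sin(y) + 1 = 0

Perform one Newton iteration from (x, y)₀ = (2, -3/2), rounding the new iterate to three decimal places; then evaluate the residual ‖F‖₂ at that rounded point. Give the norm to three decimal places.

7.890

At (2, -3/2): F = (15.250, -31.00251).
Jacobian J = [[2, 10·y], [2·x·y - 4·y^2 + 3·y, x^2 - 8·x·y + 3·x - cos(y)]].
At the point, J = [[2.000, -15.000], [-19.500, 33.92926]] (det J = -224.64147).
Solving J·Δ = −F gives Δ = (0.233, 1.048).
Then the next iterate is (x, y)₁ = (2.233, -0.452).
Re-evaluating at (2.233, -0.452): F = (5.48752, -5.66983), so ‖F‖₂ = 7.890.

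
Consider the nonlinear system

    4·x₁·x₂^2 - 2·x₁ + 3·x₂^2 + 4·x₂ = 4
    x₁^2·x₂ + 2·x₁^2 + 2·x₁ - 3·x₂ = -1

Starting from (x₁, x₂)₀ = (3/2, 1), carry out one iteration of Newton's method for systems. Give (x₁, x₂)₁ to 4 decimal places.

(0.7813, 0.7926)

At (3/2, 1): F = (6.0000, 7.7500).
Jacobian J = [[4·x₂^2 - 2, 8·x₁·x₂ + 6·x₂ + 4], [2·x₁·x₂ + 4·x₁ + 2, x₁^2 - 3]].
At the point, J = [[2.0000, 22.0000], [11.0000, -0.7500]] (det J = -243.5000).
Solving J·Δ = −F gives Δ = (-0.7187, -0.2074).
Then the next iterate is (x₁, x₂)₁ = (0.7813, 0.7926).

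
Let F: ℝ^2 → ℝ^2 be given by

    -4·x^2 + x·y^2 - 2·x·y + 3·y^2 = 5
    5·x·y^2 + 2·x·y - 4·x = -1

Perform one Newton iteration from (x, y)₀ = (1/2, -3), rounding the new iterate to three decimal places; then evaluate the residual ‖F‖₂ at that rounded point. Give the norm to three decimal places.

At (1/2, -3): F = (28.500, 18.500).
Jacobian J = [[-8·x + y^2 - 2·y, 2·x·y - 2·x + 6·y], [5·y^2 + 2·y - 4, 10·x·y + 2·x]].
At the point, J = [[11.000, -22.000], [35.000, -14.000]] (det J = 616.000).
Solving J·Δ = −F gives Δ = (-0.013, 1.289).
Then the next iterate is (x, y)₁ = (0.487, -1.711).
Re-evaluating at (0.487, -1.711): F = (5.92610, 4.51400), so ‖F‖₂ = 7.449.

7.449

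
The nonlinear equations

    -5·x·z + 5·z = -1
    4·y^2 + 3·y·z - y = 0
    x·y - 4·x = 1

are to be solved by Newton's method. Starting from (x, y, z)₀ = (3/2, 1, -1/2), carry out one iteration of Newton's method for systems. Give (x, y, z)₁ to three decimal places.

At (3/2, 1, -1/2): F = (2.250, 1.500, -5.500).
Jacobian J = [[-5·z, 0, -5·x + 5], [0, 8·y + 3·z - 1, 3·y], [y - 4, x, 0]].
At the point, J = [[2.500, 0.000, -2.500], [0.000, 5.500, 3.000], [-3.000, 1.500, 0.000]] (det J = -52.500).
Solving J·Δ = −F gives Δ = (-1.740, 0.186, -0.840).
Then the next iterate is (x, y, z)₁ = (-0.240, 1.186, -1.340).

(-0.240, 1.186, -1.340)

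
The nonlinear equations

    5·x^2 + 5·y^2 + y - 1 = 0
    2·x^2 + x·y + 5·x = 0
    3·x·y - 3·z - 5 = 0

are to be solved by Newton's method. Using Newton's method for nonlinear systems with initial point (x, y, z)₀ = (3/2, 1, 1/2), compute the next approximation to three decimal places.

(0.366, 1.068, -1.197)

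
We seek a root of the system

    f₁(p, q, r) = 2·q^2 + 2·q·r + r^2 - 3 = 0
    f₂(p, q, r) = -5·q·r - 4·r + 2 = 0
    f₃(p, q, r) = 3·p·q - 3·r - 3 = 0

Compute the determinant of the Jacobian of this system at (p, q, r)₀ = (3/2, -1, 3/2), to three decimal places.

J = [[0, 4·q + 2·r, 2·q + 2·r], [0, -5·r, -5·q - 4], [3·q, 3·p, -3]].
At the point, J = [[0.000, -1.000, 1.000], [0.000, -7.500, 1.000], [-3.000, 4.500, -3.000]].
det J = -19.500.

-19.500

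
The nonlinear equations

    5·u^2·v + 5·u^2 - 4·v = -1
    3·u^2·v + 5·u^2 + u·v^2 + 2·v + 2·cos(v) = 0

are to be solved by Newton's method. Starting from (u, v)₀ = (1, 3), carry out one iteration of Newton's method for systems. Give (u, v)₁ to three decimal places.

At (1, 3): F = (9.000, 27.02002).
Jacobian J = [[10·u·v + 10·u, 5·u^2 - 4], [6·u·v + 10·u + v^2, 3·u^2 + 2·u·v - 2·sin(v) + 2]].
At the point, J = [[40.000, 1.000], [37.000, 10.71776]] (det J = 391.71040).
Solving J·Δ = −F gives Δ = (-0.177, -1.909).
Then the next iterate is (u, v)₁ = (0.823, 1.091).

(0.823, 1.091)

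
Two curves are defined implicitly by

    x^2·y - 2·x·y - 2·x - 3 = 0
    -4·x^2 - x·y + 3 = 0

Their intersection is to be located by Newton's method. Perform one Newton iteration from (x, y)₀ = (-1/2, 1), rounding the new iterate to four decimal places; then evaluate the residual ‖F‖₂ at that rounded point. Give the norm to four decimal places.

3.6686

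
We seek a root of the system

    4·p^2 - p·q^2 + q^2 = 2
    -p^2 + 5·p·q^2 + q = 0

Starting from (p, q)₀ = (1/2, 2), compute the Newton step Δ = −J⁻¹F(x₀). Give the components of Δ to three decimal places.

(-0.329, -0.500)

At (1/2, 2): F = (1.000, 11.750).
Jacobian J = [[8·p - q^2, -2·p·q + 2·q], [-2·p + 5·q^2, 10·p·q + 1]].
At the point, J = [[0.000, 2.000], [19.000, 11.000]] (det J = -38.000).
Solving J·Δ = −F gives Δ = (-0.329, -0.500).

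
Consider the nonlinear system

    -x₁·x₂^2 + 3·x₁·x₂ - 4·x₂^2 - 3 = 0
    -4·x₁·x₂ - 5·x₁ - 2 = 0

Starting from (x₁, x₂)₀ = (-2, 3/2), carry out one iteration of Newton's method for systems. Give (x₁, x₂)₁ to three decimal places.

At (-2, 3/2): F = (-16.500, 20.000).
Jacobian J = [[-x₂^2 + 3·x₂, -2·x₁·x₂ + 3·x₁ - 8·x₂], [-4·x₂ - 5, -4·x₁]].
At the point, J = [[2.250, -12.000], [-11.000, 8.000]] (det J = -114.000).
Solving J·Δ = −F gives Δ = (0.947, -1.197).
Then the next iterate is (x₁, x₂)₁ = (-1.053, 0.303).

(-1.053, 0.303)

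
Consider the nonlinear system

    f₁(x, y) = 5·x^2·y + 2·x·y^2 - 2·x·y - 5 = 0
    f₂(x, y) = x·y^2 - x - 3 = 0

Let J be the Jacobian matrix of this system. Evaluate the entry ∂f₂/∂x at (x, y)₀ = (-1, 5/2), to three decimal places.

5.250

∂f₂/∂x = y^2 - 1.
At (-1, 5/2) this is 5.250.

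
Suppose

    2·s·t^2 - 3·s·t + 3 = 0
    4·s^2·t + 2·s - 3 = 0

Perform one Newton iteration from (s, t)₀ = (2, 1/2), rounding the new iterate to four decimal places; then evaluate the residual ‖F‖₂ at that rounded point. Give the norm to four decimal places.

At (2, 1/2): F = (1.0000, 9.0000).
Jacobian J = [[2·t^2 - 3·t, 4·s·t - 3·s], [8·s·t + 2, 4·s^2]].
At the point, J = [[-1.0000, -2.0000], [10.0000, 16.0000]] (det J = 4.0000).
Solving J·Δ = −F gives Δ = (-8.5000, 4.7500).
Then the next iterate is (s, t)₁ = (-6.5000, 5.2500).
Re-evaluating at (-6.5000, 5.2500): F = (-252.9375, 871.2500), so ‖F‖₂ = 907.2232.

907.2232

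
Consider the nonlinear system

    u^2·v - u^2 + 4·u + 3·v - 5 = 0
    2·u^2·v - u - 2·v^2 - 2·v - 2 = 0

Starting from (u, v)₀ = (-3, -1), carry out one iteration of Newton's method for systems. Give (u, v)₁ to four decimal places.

At (-3, -1): F = (-38.0000, -17.0000).
Jacobian J = [[2·u·v - 2·u + 4, u^2 + 3], [4·u·v - 1, 2·u^2 - 4·v - 2]].
At the point, J = [[16.0000, 12.0000], [11.0000, 20.0000]] (det J = 188.0000).
Solving J·Δ = −F gives Δ = (2.9574, -0.7766).
Then the next iterate is (u, v)₁ = (-0.0426, -1.7766).

(-0.0426, -1.7766)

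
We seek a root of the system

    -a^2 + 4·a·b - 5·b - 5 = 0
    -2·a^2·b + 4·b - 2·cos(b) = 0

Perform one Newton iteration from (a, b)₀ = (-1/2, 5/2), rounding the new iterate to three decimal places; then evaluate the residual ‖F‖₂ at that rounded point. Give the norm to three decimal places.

At (-1/2, 5/2): F = (-22.750, 10.35229).
Jacobian J = [[-2·a + 4·b, 4·a - 5], [-4·a·b, -2·a^2 + 2·sin(b) + 4]].
At the point, J = [[11.000, -7.000], [5.000, 4.69694]] (det J = 86.66639).
Solving J·Δ = −F gives Δ = (0.397, -2.626).
Then the next iterate is (a, b)₁ = (-0.103, -0.126).
Re-evaluating at (-0.103, -0.126): F = (-4.32870, -2.48547), so ‖F‖₂ = 4.992.

4.992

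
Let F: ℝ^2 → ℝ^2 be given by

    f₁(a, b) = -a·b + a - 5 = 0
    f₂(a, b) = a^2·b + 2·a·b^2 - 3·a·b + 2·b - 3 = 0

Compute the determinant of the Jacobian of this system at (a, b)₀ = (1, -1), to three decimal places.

J = [[-b + 1, -a], [2·a·b + 2·b^2 - 3·b, a^2 + 4·a·b - 3·a + 2]].
At the point, J = [[2.000, -1.000], [3.000, -4.000]].
det J = -5.000.

-5.000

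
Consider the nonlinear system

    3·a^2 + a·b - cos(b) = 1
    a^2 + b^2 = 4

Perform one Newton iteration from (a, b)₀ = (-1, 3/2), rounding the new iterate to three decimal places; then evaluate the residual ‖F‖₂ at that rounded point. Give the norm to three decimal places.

At (-1, 3/2): F = (0.42926, -0.750).
Jacobian J = [[6·a + b, a + sin(b)], [2·a, 2·b]].
At the point, J = [[-4.500, -0.00251], [-2.000, 3.000]] (det J = -13.50501).
Solving J·Δ = −F gives Δ = (0.095, 0.313).
Then the next iterate is (a, b)₁ = (-0.905, 1.813).
Re-evaluating at (-0.905, 1.813): F = (0.05615, 0.10599), so ‖F‖₂ = 0.120.

0.120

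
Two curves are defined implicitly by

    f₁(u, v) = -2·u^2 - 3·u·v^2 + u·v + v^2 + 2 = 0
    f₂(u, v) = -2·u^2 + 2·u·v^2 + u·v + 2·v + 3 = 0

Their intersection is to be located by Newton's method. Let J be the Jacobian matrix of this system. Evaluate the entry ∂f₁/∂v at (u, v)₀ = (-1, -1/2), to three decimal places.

-5.000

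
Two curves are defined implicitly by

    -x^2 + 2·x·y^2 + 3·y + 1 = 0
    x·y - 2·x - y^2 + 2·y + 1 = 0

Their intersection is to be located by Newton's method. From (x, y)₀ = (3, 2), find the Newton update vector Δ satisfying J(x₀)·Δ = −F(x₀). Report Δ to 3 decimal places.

(2.500, -1.000)

At (3, 2): F = (22.000, 1.000).
Jacobian J = [[-2·x + 2·y^2, 4·x·y + 3], [y - 2, x - 2·y + 2]].
At the point, J = [[2.000, 27.000], [0.000, 1.000]] (det J = 2.000).
Solving J·Δ = −F gives Δ = (2.500, -1.000).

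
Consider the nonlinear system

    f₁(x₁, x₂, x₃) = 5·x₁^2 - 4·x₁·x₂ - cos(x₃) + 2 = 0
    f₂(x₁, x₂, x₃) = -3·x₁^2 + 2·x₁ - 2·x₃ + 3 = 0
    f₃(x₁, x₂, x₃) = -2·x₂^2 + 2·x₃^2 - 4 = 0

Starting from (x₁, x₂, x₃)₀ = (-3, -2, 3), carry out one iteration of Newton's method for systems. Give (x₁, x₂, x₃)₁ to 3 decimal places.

(-1.323, -0.910, 1.773)

At (-3, -2, 3): F = (23.98999, -36.000, 6.000).
Jacobian J = [[10·x₁ - 4·x₂, -4·x₁, sin(x₃)], [-6·x₁ + 2, 0, -2], [0, -4·x₂, 4·x₃]].
At the point, J = [[-22.000, 12.000, 0.14112], [20.000, 0.000, -2.000], [0.000, 8.000, 12.000]] (det J = -3209.42080).
Solving J·Δ = −F gives Δ = (1.677, 1.090, -1.227).
Then the next iterate is (x₁, x₂, x₃)₁ = (-1.323, -0.910, 1.773).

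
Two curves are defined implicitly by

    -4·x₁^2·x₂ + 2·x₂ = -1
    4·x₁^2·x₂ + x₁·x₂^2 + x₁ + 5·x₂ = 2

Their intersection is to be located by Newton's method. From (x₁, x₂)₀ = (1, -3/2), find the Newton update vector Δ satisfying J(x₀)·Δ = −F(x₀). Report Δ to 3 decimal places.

(0.009, 2.055)

At (1, -3/2): F = (4.000, -12.250).
Jacobian J = [[-8·x₁·x₂, -4·x₁^2 + 2], [8·x₁·x₂ + x₂^2 + 1, 4·x₁^2 + 2·x₁·x₂ + 5]].
At the point, J = [[12.000, -2.000], [-8.750, 6.000]] (det J = 54.500).
Solving J·Δ = −F gives Δ = (0.009, 2.055).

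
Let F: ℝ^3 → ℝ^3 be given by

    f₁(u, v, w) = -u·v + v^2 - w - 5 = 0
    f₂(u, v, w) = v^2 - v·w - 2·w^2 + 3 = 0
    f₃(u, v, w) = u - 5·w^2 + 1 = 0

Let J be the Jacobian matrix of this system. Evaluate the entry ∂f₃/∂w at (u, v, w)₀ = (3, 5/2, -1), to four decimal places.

∂f₃/∂w = -10·w.
At (3, 5/2, -1) this is 10.0000.

10.0000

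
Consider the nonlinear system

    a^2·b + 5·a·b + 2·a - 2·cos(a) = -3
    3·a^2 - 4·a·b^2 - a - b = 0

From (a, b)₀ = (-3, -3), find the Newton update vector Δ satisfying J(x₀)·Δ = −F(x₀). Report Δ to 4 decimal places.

(-0.5835, 2.3712)

At (-3, -3): F = (16.979985, 141.0000).
Jacobian J = [[2·a·b + 5·b + 2·sin(a) + 2, a^2 + 5·a], [6·a - 4·b^2 - 1, -8·a·b - 1]].
At the point, J = [[4.717760, -6.0000], [-55.0000, -73.0000]] (det J = -674.396479).
Solving J·Δ = −F gives Δ = (-0.5835, 2.3712).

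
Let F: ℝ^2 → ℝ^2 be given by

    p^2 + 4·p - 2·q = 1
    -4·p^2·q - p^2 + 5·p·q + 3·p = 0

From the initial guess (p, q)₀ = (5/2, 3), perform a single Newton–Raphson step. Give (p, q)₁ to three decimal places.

At (5/2, 3): F = (9.250, -36.250).
Jacobian J = [[2·p + 4, -2], [-8·p·q - 2·p + 5·q + 3, -4·p^2 + 5·p]].
At the point, J = [[9.000, -2.000], [-47.000, -12.500]] (det J = -206.500).
Solving J·Δ = −F gives Δ = (-0.911, 0.525).
Then the next iterate is (p, q)₁ = (1.589, 3.525).

(1.589, 3.525)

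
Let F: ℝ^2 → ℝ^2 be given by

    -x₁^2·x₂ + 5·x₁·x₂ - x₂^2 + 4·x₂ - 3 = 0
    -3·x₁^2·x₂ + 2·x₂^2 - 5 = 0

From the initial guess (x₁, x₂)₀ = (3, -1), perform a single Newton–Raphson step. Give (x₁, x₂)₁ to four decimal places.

(3.5911, 0.1174)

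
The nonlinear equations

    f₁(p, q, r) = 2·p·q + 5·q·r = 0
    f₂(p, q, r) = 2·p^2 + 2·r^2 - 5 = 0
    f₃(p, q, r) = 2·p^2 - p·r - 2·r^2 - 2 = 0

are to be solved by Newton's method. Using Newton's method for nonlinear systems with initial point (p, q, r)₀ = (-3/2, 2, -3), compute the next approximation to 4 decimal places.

At (-3/2, 2, -3): F = (-36.0000, 17.5000, -20.0000).
Jacobian J = [[2·q, 2·p + 5·r, 5·q], [4·p, 0, 4·r], [4·p - r, 0, -p - 4·r]].
At the point, J = [[4.0000, -18.0000, 10.0000], [-6.0000, 0.0000, -12.0000], [-3.0000, 0.0000, 13.5000]] (det J = -2106.0000).
Solving J·Δ = −F gives Δ = (-0.0321, -1.1880, 1.4744).
Then the next iterate is (p, q, r)₁ = (-1.5321, 0.8120, -1.5256).

(-1.5321, 0.8120, -1.5256)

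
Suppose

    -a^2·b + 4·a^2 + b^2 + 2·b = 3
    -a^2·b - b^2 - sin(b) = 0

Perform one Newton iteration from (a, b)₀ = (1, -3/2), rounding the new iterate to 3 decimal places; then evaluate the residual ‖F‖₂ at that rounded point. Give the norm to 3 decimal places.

At (1, -3/2): F = (1.750, 0.24749).
Jacobian J = [[-2·a·b + 8·a, -a^2 + 2·b + 2], [-2·a·b, -a^2 - 2·b - cos(b)]].
At the point, J = [[11.000, -2.000], [3.000, 1.92926]] (det J = 27.22189).
Solving J·Δ = −F gives Δ = (-0.142, 0.093).
Then the next iterate is (a, b)₁ = (0.858, -1.407).
Re-evaluating at (0.858, -1.407): F = (0.14609, 0.04275), so ‖F‖₂ = 0.152.

0.152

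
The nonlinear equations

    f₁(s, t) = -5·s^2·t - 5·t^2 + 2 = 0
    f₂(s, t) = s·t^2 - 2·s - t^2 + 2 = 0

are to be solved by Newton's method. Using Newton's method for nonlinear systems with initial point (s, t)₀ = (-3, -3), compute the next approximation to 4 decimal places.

(-2.1299, -2.0871)

At (-3, -3): F = (92.0000, -28.0000).
Jacobian J = [[-10·s·t, -5·s^2 - 10·t], [t^2 - 2, 2·s·t - 2·t]].
At the point, J = [[-90.0000, -15.0000], [7.0000, 24.0000]] (det J = -2055.0000).
Solving J·Δ = −F gives Δ = (0.8701, 0.9129).
Then the next iterate is (s, t)₁ = (-2.1299, -2.0871).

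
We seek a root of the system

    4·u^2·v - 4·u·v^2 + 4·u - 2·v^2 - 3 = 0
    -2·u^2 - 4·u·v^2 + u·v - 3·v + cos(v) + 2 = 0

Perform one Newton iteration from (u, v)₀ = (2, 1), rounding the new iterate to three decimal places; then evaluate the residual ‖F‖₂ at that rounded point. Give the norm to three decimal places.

At (2, 1): F = (11.000, -14.45970).
Jacobian J = [[8·u·v - 4·v^2 + 4, 4·u^2 - 8·u·v - 4·v], [-4·u - 4·v^2 + v, -8·u·v + u - sin(v) - 3]].
At the point, J = [[16.000, -4.000], [-11.000, -17.84147]] (det J = -329.46354).
Solving J·Δ = −F gives Δ = (-0.771, -0.335).
Then the next iterate is (u, v)₁ = (1.229, 0.665).
Re-evaluating at (1.229, 0.665): F = (2.87534, -3.58566), so ‖F‖₂ = 4.596.

4.596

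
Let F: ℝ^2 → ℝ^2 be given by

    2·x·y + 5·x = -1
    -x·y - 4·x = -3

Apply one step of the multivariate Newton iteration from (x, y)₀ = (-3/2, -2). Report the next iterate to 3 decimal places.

At (-3/2, -2): F = (-0.500, 6.000).
Jacobian J = [[2·y + 5, 2·x], [-y - 4, -x]].
At the point, J = [[1.000, -3.000], [-2.000, 1.500]] (det J = -4.500).
Solving J·Δ = −F gives Δ = (3.833, 1.111).
Then the next iterate is (x, y)₁ = (2.333, -0.889).

(2.333, -0.889)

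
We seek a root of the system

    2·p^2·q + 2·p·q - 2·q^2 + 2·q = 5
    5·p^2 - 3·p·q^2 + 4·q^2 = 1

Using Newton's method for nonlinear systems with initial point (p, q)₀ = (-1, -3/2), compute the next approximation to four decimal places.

(-2.4718, 0.6144)

At (-1, -3/2): F = (-12.5000, 19.7500).
Jacobian J = [[4·p·q + 2·q, 2·p^2 + 2·p - 4·q + 2], [10·p - 3·q^2, -6·p·q + 8·q]].
At the point, J = [[3.0000, 8.0000], [-16.7500, -21.0000]] (det J = 71.0000).
Solving J·Δ = −F gives Δ = (-1.4718, 2.1144).
Then the next iterate is (p, q)₁ = (-2.4718, 0.6144).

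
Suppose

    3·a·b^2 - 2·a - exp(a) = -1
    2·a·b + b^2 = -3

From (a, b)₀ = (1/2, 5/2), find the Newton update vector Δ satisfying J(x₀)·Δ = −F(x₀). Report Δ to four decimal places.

(0.7865, -2.6137)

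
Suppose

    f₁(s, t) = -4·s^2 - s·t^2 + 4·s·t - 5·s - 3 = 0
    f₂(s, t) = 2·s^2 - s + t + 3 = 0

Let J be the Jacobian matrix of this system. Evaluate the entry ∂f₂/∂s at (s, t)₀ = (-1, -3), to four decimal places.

-5.0000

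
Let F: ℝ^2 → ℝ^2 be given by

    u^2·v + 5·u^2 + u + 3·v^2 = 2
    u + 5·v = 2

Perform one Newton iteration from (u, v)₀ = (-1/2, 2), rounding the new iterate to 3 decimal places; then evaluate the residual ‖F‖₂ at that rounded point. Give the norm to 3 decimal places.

8.225

At (-1/2, 2): F = (11.250, 7.500).
Jacobian J = [[2·u·v + 10·u + 1, u^2 + 6·v], [1, 5]].
At the point, J = [[-6.000, 12.250], [1.000, 5.000]] (det J = -42.250).
Solving J·Δ = −F gives Δ = (-0.843, -1.331).
Then the next iterate is (u, v)₁ = (-1.343, 0.669).
Re-evaluating at (-1.343, 0.669): F = (8.22457, 0.002), so ‖F‖₂ = 8.225.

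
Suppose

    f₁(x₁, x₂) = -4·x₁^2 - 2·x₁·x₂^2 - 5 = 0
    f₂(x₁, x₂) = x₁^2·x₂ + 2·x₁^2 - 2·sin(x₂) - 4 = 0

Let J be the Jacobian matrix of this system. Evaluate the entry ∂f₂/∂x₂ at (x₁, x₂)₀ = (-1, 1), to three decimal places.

-0.081

∂f₂/∂x₂ = x₁^2 - 2·cos(x₂).
At (-1, 1) this is -0.081.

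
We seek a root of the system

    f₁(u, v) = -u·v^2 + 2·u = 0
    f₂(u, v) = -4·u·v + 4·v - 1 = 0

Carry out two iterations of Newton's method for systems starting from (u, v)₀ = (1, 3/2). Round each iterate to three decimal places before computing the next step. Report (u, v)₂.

(0.823, 1.415)

At (1, 3/2): F = (-0.250, -1.000).
Jacobian J = [[-v^2 + 2, -2·u·v], [-4·v, -4·u + 4]].
At the point, J = [[-0.250, -3.000], [-6.000, 0.000]] (det J = -18.000).
Solving J·Δ = −F gives Δ = (-0.167, -0.069).
Then the next iterate is (u, v)₁ = (0.833, 1.431).
Round to (0.833, 1.431) and repeat: F = (-0.03978, -0.04409), J = [[-0.04776, -2.38405], [-5.724, 0.668]].
Δ = (-0.010, -0.016), so (u, v)₂ = (0.823, 1.415).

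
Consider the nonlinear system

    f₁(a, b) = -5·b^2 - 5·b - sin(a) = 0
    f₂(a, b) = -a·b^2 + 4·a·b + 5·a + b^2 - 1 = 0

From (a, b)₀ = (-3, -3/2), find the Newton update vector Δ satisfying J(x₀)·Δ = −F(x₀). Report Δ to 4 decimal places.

At (-3, -3/2): F = (-3.608880, 11.0000).
Jacobian J = [[-cos(a), -10·b - 5], [-b^2 + 4·b + 5, -2·a·b + 4·a + 2·b]].
At the point, J = [[0.989992, 10.0000], [-3.2500, -24.0000]] (det J = 8.740180).
Solving J·Δ = −F gives Δ = (2.6758, 0.0960).

(2.6758, 0.0960)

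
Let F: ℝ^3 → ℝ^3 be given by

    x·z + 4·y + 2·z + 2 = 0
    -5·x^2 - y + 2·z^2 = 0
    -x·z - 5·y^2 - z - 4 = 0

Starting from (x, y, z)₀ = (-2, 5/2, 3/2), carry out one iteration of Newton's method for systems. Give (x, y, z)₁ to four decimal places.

(-11.7674, 3.1628, 37.1686)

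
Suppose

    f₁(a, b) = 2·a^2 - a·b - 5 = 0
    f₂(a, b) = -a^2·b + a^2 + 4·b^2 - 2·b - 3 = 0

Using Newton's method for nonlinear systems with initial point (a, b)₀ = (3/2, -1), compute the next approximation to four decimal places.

(1.4870, -0.3941)

At (3/2, -1): F = (1.0000, 7.5000).
Jacobian J = [[4·a - b, -a], [-2·a·b + 2·a, -a^2 + 8·b - 2]].
At the point, J = [[7.0000, -1.5000], [6.0000, -12.2500]] (det J = -76.7500).
Solving J·Δ = −F gives Δ = (-0.0130, 0.6059).
Then the next iterate is (a, b)₁ = (1.4870, -0.3941).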